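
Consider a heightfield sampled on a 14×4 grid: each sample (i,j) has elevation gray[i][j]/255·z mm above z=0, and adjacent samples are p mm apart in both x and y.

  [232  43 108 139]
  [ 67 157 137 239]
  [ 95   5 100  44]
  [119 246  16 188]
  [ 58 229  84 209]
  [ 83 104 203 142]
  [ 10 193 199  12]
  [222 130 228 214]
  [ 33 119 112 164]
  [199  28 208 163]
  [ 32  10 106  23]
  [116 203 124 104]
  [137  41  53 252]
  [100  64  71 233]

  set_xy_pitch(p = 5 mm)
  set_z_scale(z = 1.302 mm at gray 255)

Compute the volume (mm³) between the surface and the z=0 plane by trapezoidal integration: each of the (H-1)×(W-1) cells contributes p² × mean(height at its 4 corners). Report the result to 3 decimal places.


614.812

height_mm = gray/255 × 1.302; cell vol = 5² × mean(4 corners)
unit = 5² × 1.302 / (4×255) = 0.0319118 mm³ per gray-sum
row 0: Σ corner-gray over 3 cells = 1567  → 50.0057
row 1: Σ corner-gray over 3 cells = 1243  → 39.6663
row 2: Σ corner-gray over 3 cells = 1180  → 37.6559
row 3: Σ corner-gray over 3 cells = 1724  → 55.0159
row 4: Σ corner-gray over 3 cells = 1732  → 55.2712
row 5: Σ corner-gray over 3 cells = 1645  → 52.4949
row 6: Σ corner-gray over 3 cells = 1958  → 62.4832
row 7: Σ corner-gray over 3 cells = 1811  → 57.7922
row 8: Σ corner-gray over 3 cells = 1493  → 47.6443
row 9: Σ corner-gray over 3 cells = 1121  → 35.7731
row 10: Σ corner-gray over 3 cells = 1161  → 37.0496
row 11: Σ corner-gray over 3 cells = 1451  → 46.3040
row 12: Σ corner-gray over 3 cells = 1180  → 37.6559
Σ rows: total corner-gray = 19266  → 614.8121 mm³


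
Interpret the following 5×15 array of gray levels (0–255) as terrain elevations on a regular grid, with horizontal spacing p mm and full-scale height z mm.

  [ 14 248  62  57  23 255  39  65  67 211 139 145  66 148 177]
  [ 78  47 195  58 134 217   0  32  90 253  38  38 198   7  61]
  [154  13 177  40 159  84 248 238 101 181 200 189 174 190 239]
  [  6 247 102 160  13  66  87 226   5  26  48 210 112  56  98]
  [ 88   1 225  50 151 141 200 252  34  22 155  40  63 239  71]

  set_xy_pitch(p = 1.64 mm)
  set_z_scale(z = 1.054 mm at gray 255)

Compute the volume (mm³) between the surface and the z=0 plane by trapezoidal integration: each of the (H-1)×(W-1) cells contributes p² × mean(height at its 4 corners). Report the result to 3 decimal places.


73.522

height_mm = gray/255 × 1.054; cell vol = 1.64² × mean(4 corners)
unit = 1.64² × 1.054 / (4×255) = 0.00277925 mm³ per gray-sum
row 0: Σ corner-gray over 14 cells = 5994  → 16.6588
row 1: Σ corner-gray over 14 cells = 7134  → 19.8272
row 2: Σ corner-gray over 14 cells = 7201  → 20.0134
row 3: Σ corner-gray over 14 cells = 6125  → 17.0229
Σ rows: total corner-gray = 26454  → 73.5224 mm³


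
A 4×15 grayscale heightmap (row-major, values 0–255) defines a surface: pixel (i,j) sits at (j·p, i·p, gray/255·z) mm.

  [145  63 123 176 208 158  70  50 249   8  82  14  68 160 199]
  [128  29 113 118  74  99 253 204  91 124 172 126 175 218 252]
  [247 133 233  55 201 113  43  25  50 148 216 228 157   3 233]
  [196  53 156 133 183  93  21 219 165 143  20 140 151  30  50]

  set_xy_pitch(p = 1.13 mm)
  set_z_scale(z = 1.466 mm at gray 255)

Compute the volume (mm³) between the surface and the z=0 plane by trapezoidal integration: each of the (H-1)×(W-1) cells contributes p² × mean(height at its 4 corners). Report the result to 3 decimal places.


height_mm = gray/255 × 1.466; cell vol = 1.13² × mean(4 corners)
unit = 1.13² × 1.466 / (4×255) = 0.00183523 mm³ per gray-sum
row 0: Σ corner-gray over 14 cells = 7174  → 13.1659
row 1: Σ corner-gray over 14 cells = 7662  → 14.0615
row 2: Σ corner-gray over 14 cells = 6950  → 12.7549
Σ rows: total corner-gray = 21786  → 39.9823 mm³

39.982


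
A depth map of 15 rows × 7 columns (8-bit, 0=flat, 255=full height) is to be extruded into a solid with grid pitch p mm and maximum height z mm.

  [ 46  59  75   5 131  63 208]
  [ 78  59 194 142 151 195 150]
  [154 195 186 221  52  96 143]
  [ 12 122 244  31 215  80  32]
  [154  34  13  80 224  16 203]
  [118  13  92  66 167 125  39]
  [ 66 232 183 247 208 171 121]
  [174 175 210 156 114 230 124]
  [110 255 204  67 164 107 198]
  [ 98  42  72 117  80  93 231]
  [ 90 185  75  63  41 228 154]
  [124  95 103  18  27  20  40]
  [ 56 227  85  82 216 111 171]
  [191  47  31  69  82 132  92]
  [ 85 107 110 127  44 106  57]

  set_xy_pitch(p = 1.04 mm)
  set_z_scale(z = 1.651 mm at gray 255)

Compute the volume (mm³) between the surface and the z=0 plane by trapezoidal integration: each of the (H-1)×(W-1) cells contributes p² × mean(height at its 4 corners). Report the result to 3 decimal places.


71.086

height_mm = gray/255 × 1.651; cell vol = 1.04² × mean(4 corners)
unit = 1.04² × 1.651 / (4×255) = 0.00175071 mm³ per gray-sum
row 0: Σ corner-gray over 6 cells = 2630  → 4.6044
row 1: Σ corner-gray over 6 cells = 3507  → 6.1397
row 2: Σ corner-gray over 6 cells = 3225  → 5.6460
row 3: Σ corner-gray over 6 cells = 2519  → 4.4100
row 4: Σ corner-gray over 6 cells = 2174  → 3.8060
row 5: Σ corner-gray over 6 cells = 3352  → 5.8684
row 6: Σ corner-gray over 6 cells = 4337  → 7.5928
row 7: Σ corner-gray over 6 cells = 3970  → 6.9503
row 8: Σ corner-gray over 6 cells = 3039  → 5.3204
row 9: Σ corner-gray over 6 cells = 2565  → 4.4906
row 10: Σ corner-gray over 6 cells = 2118  → 3.7080
row 11: Σ corner-gray over 6 cells = 2359  → 4.1299
row 12: Σ corner-gray over 6 cells = 2674  → 4.6814
row 13: Σ corner-gray over 6 cells = 2135  → 3.7378
Σ rows: total corner-gray = 40604  → 71.0857 mm³


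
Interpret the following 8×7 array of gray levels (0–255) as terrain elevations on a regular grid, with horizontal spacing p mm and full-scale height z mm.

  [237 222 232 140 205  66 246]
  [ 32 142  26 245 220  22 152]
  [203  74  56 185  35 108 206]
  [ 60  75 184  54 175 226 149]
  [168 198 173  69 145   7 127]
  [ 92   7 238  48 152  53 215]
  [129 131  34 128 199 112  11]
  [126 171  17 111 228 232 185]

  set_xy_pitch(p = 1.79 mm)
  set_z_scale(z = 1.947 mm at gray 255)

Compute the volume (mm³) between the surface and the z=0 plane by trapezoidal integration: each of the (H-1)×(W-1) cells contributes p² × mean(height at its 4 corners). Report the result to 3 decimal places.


129.746

height_mm = gray/255 × 1.947; cell vol = 1.79² × mean(4 corners)
unit = 1.79² × 1.947 / (4×255) = 0.00611606 mm³ per gray-sum
row 0: Σ corner-gray over 6 cells = 3707  → 22.6722
row 1: Σ corner-gray over 6 cells = 2819  → 17.2412
row 2: Σ corner-gray over 6 cells = 2962  → 18.1158
row 3: Σ corner-gray over 6 cells = 3116  → 19.0576
row 4: Σ corner-gray over 6 cells = 2782  → 17.0149
row 5: Σ corner-gray over 6 cells = 2651  → 16.2137
row 6: Σ corner-gray over 6 cells = 3177  → 19.4307
Σ rows: total corner-gray = 21214  → 129.7461 mm³


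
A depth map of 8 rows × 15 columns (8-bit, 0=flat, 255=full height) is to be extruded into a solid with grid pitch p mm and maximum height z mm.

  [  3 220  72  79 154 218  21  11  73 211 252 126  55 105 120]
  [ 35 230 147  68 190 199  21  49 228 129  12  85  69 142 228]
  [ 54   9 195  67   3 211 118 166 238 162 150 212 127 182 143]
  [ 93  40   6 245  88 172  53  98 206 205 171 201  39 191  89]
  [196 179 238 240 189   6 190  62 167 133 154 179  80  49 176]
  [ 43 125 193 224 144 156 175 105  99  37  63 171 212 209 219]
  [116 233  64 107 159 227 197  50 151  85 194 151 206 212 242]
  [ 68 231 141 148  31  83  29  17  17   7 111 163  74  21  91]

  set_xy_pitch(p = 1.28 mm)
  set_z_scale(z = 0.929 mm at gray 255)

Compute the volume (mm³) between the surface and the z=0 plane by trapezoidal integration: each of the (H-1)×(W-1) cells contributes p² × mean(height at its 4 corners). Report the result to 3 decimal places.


height_mm = gray/255 × 0.929; cell vol = 1.28² × mean(4 corners)
unit = 1.28² × 0.929 / (4×255) = 0.00149223 mm³ per gray-sum
row 0: Σ corner-gray over 14 cells = 6718  → 10.0248
row 1: Σ corner-gray over 14 cells = 7278  → 10.8604
row 2: Σ corner-gray over 14 cells = 7489  → 11.1753
row 3: Σ corner-gray over 14 cells = 7716  → 11.5140
row 4: Σ corner-gray over 14 cells = 8192  → 12.2243
row 5: Σ corner-gray over 14 cells = 8518  → 12.7108
row 6: Σ corner-gray over 14 cells = 6735  → 10.0502
Σ rows: total corner-gray = 52646  → 78.5599 mm³

78.560


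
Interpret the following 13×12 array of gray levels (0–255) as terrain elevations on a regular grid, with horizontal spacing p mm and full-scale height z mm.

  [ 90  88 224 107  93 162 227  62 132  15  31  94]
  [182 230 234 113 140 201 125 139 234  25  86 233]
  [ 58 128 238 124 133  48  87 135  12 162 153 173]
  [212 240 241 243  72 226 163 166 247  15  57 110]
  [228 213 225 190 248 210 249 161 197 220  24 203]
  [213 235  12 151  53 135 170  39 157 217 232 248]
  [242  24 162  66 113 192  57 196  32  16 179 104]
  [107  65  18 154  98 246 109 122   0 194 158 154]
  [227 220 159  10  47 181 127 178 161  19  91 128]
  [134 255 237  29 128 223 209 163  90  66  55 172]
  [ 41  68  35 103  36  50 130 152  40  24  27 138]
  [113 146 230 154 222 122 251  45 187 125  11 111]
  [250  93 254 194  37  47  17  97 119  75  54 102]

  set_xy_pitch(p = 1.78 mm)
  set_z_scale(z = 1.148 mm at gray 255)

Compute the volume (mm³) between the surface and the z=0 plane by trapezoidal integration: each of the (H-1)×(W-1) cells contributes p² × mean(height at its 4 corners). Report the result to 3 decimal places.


height_mm = gray/255 × 1.148; cell vol = 1.78² × mean(4 corners)
unit = 1.78² × 1.148 / (4×255) = 0.003566 mm³ per gray-sum
row 0: Σ corner-gray over 11 cells = 5935  → 21.1642
row 1: Σ corner-gray over 11 cells = 6140  → 21.8953
row 2: Σ corner-gray over 11 cells = 6333  → 22.5835
row 3: Σ corner-gray over 11 cells = 7967  → 28.4103
row 4: Σ corner-gray over 11 cells = 7568  → 26.9875
row 5: Σ corner-gray over 11 cells = 5683  → 20.2656
row 6: Σ corner-gray over 11 cells = 5009  → 17.8621
row 7: Σ corner-gray over 11 cells = 5330  → 19.0068
row 8: Σ corner-gray over 11 cells = 5957  → 21.2427
row 9: Σ corner-gray over 11 cells = 4725  → 16.8494
row 10: Σ corner-gray over 11 cells = 4719  → 16.8280
row 11: Σ corner-gray over 11 cells = 5536  → 19.7414
Σ rows: total corner-gray = 70902  → 252.8368 mm³

252.837


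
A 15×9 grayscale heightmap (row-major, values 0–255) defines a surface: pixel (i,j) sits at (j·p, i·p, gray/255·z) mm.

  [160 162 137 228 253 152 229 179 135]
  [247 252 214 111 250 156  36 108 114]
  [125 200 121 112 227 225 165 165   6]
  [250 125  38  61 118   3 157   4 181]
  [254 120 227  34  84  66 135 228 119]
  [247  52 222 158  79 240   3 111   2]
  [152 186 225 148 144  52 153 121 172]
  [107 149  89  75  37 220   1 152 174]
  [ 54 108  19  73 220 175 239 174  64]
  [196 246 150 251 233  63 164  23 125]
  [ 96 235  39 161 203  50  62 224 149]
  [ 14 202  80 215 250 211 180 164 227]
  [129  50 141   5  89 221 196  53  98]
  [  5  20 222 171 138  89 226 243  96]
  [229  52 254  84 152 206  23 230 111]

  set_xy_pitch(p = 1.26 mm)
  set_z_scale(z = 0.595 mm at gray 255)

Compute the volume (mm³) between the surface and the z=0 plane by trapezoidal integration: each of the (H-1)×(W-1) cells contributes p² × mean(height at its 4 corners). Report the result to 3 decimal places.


58.040

height_mm = gray/255 × 0.595; cell vol = 1.26² × mean(4 corners)
unit = 1.26² × 0.595 / (4×255) = 0.0009261 mm³ per gray-sum
row 0: Σ corner-gray over 8 cells = 5590  → 5.1769
row 1: Σ corner-gray over 8 cells = 5176  → 4.7935
row 2: Σ corner-gray over 8 cells = 4004  → 3.7081
row 3: Σ corner-gray over 8 cells = 3604  → 3.3377
row 4: Σ corner-gray over 8 cells = 4140  → 3.8341
row 5: Σ corner-gray over 8 cells = 4361  → 4.0387
row 6: Σ corner-gray over 8 cells = 4109  → 3.8053
row 7: Σ corner-gray over 8 cells = 3861  → 3.5757
row 8: Σ corner-gray over 8 cells = 4715  → 4.3666
row 9: Σ corner-gray over 8 cells = 4774  → 4.4212
row 10: Σ corner-gray over 8 cells = 5038  → 4.6657
row 11: Σ corner-gray over 8 cells = 4582  → 4.2434
row 12: Σ corner-gray over 8 cells = 4056  → 3.7563
row 13: Σ corner-gray over 8 cells = 4661  → 4.3166
Σ rows: total corner-gray = 62671  → 58.0396 mm³


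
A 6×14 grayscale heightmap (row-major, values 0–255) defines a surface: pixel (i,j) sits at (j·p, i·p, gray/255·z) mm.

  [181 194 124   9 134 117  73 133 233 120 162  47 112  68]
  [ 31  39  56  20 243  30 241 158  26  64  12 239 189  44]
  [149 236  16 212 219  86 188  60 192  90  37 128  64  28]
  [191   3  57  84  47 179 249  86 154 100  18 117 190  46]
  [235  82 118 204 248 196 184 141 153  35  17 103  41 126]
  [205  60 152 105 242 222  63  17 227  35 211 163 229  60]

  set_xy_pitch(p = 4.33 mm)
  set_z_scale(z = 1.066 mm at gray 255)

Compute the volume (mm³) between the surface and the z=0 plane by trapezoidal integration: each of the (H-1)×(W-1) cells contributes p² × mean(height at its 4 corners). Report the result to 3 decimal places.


height_mm = gray/255 × 1.066; cell vol = 4.33² × mean(4 corners)
unit = 4.33² × 1.066 / (4×255) = 0.0195944 mm³ per gray-sum
row 0: Σ corner-gray over 13 cells = 5874  → 115.0977
row 1: Σ corner-gray over 13 cells = 5942  → 116.4302
row 2: Σ corner-gray over 13 cells = 6038  → 118.3112
row 3: Σ corner-gray over 13 cells = 6210  → 121.6815
row 4: Σ corner-gray over 13 cells = 7122  → 139.5516
Σ rows: total corner-gray = 31186  → 611.0722 mm³

611.072


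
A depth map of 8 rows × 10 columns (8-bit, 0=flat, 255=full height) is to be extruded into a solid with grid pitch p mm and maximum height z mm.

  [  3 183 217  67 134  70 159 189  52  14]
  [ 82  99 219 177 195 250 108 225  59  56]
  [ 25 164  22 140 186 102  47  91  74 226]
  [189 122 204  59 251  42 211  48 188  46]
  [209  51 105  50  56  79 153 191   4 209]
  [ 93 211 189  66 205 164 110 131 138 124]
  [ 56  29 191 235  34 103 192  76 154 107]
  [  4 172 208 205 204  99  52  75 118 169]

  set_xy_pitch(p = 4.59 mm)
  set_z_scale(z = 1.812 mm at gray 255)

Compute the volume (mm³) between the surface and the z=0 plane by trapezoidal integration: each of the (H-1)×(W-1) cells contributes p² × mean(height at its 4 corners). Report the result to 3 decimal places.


height_mm = gray/255 × 1.812; cell vol = 4.59² × mean(4 corners)
unit = 4.59² × 1.812 / (4×255) = 0.0374269 mm³ per gray-sum
row 0: Σ corner-gray over 9 cells = 4961  → 185.6747
row 1: Σ corner-gray over 9 cells = 4705  → 176.0934
row 2: Σ corner-gray over 9 cells = 4388  → 164.2291
row 3: Σ corner-gray over 9 cells = 4281  → 160.2244
row 4: Σ corner-gray over 9 cells = 4441  → 166.2127
row 5: Σ corner-gray over 9 cells = 4836  → 180.9963
row 6: Σ corner-gray over 9 cells = 4630  → 173.2864
Σ rows: total corner-gray = 32242  → 1206.7168 mm³

1206.717


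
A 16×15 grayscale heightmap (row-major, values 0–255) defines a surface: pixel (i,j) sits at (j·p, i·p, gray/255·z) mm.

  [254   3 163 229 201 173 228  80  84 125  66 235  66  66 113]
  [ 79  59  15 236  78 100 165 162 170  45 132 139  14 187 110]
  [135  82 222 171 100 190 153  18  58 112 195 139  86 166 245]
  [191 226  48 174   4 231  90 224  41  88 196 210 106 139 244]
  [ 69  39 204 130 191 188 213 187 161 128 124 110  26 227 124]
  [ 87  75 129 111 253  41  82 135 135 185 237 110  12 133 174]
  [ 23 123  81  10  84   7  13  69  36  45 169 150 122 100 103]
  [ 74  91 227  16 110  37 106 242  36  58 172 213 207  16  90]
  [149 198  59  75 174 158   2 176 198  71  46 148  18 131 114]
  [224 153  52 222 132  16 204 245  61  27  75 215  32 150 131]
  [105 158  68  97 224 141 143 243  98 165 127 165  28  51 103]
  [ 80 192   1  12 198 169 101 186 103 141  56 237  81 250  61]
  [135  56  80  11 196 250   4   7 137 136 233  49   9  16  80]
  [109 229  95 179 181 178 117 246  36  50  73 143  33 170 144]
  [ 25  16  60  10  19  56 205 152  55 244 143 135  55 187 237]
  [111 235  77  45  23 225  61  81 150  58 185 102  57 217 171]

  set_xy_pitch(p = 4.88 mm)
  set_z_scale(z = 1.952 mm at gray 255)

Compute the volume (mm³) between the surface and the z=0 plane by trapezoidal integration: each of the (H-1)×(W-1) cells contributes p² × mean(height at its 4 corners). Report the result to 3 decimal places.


4612.704

height_mm = gray/255 × 1.952; cell vol = 4.88² × mean(4 corners)
unit = 4.88² × 1.952 / (4×255) = 0.0455742 mm³ per gray-sum
row 0: Σ corner-gray over 14 cells = 6998  → 318.9284
row 1: Σ corner-gray over 14 cells = 6957  → 317.0599
row 2: Σ corner-gray over 14 cells = 7753  → 353.3370
row 3: Σ corner-gray over 14 cells = 8038  → 366.3256
row 4: Σ corner-gray over 14 cells = 7586  → 345.7261
row 5: Σ corner-gray over 14 cells = 5681  → 258.9072
row 6: Σ corner-gray over 14 cells = 5370  → 244.7336
row 7: Σ corner-gray over 14 cells = 6397  → 291.5383
row 8: Σ corner-gray over 14 cells = 6694  → 305.0739
row 9: Σ corner-gray over 14 cells = 7147  → 325.7190
row 10: Σ corner-gray over 14 cells = 7219  → 329.0003
row 11: Σ corner-gray over 14 cells = 6178  → 281.5576
row 12: Σ corner-gray over 14 cells = 6296  → 286.9353
row 13: Σ corner-gray over 14 cells = 6649  → 303.0230
row 14: Σ corner-gray over 14 cells = 6250  → 284.8389
Σ rows: total corner-gray = 101213  → 4612.7040 mm³


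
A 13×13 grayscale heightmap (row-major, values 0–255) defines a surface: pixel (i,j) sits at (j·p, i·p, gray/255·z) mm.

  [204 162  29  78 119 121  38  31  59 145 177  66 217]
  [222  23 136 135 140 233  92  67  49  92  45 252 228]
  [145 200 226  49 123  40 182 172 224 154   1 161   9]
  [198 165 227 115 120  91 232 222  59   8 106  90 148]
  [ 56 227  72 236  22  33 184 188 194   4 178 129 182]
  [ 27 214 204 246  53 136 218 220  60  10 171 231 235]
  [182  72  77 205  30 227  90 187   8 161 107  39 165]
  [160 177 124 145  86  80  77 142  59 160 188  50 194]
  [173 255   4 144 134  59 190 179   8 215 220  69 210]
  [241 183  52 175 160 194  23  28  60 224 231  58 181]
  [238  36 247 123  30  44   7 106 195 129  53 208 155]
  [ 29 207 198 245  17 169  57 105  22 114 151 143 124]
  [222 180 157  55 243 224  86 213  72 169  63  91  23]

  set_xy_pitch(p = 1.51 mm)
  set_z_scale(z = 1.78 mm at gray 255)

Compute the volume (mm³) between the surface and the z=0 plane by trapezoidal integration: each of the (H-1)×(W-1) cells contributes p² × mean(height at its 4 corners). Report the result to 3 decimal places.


height_mm = gray/255 × 1.78; cell vol = 1.51² × mean(4 corners)
unit = 1.51² × 1.78 / (4×255) = 0.003979 mm³ per gray-sum
row 0: Σ corner-gray over 12 cells = 5449  → 21.6816
row 1: Σ corner-gray over 12 cells = 6196  → 24.6539
row 2: Σ corner-gray over 12 cells = 6434  → 25.6009
row 3: Σ corner-gray over 12 cells = 6388  → 25.4178
row 4: Σ corner-gray over 12 cells = 6960  → 27.6938
row 5: Σ corner-gray over 12 cells = 6541  → 26.0266
row 6: Σ corner-gray over 12 cells = 5683  → 22.6126
row 7: Σ corner-gray over 12 cells = 6267  → 24.9364
row 8: Σ corner-gray over 12 cells = 6535  → 26.0028
row 9: Σ corner-gray over 12 cells = 5947  → 23.6631
row 10: Σ corner-gray over 12 cells = 5758  → 22.9111
row 11: Σ corner-gray over 12 cells = 6360  → 25.3064
Σ rows: total corner-gray = 74518  → 296.5070 mm³

296.507


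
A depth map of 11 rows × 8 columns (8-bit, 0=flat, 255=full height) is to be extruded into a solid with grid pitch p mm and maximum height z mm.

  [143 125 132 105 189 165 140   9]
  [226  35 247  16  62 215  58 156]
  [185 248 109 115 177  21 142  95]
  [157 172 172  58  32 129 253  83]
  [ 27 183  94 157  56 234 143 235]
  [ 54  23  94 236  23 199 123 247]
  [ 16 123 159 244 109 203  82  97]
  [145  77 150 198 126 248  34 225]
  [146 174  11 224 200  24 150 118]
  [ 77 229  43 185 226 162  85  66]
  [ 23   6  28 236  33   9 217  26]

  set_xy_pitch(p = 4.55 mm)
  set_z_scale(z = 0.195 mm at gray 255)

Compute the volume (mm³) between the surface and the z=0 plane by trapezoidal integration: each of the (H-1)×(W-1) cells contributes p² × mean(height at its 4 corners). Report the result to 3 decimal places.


height_mm = gray/255 × 0.195; cell vol = 4.55² × mean(4 corners)
unit = 4.55² × 0.195 / (4×255) = 0.00395783 mm³ per gray-sum
row 0: Σ corner-gray over 7 cells = 3512  → 13.8999
row 1: Σ corner-gray over 7 cells = 3552  → 14.0582
row 2: Σ corner-gray over 7 cells = 3776  → 14.9448
row 3: Σ corner-gray over 7 cells = 3868  → 15.3089
row 4: Σ corner-gray over 7 cells = 3693  → 14.6163
row 5: Σ corner-gray over 7 cells = 3650  → 14.4461
row 6: Σ corner-gray over 7 cells = 3989  → 15.7878
row 7: Σ corner-gray over 7 cells = 3866  → 15.3010
row 8: Σ corner-gray over 7 cells = 3833  → 15.1704
row 9: Σ corner-gray over 7 cells = 3110  → 12.3089
Σ rows: total corner-gray = 36849  → 145.8421 mm³

145.842


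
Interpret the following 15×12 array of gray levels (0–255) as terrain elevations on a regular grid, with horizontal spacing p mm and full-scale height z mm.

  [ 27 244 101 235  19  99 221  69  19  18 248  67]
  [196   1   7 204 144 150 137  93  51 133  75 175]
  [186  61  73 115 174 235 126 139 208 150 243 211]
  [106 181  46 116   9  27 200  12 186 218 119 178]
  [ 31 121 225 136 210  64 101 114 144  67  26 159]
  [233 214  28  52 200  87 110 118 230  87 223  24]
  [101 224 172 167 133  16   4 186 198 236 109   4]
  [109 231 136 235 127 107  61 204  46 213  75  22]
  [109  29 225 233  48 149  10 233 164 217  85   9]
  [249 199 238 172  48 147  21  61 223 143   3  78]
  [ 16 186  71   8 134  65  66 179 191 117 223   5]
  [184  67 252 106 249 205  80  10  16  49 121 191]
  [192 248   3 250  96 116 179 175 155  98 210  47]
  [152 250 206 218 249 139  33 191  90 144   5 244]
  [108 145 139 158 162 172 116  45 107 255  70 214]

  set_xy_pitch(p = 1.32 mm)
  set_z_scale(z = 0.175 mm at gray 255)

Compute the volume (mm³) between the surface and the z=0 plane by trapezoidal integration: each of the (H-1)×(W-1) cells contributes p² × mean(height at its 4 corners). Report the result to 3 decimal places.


height_mm = gray/255 × 0.175; cell vol = 1.32² × mean(4 corners)
unit = 1.32² × 0.175 / (4×255) = 0.000298941 mm³ per gray-sum
row 0: Σ corner-gray over 11 cells = 5001  → 1.4950
row 1: Σ corner-gray over 11 cells = 5806  → 1.7357
row 2: Σ corner-gray over 11 cells = 5957  → 1.7808
row 3: Σ corner-gray over 11 cells = 5118  → 1.5300
row 4: Σ corner-gray over 11 cells = 5561  → 1.6624
row 5: Σ corner-gray over 11 cells = 5950  → 1.7787
row 6: Σ corner-gray over 11 cells = 5996  → 1.7925
row 7: Σ corner-gray over 11 cells = 5905  → 1.7652
row 8: Σ corner-gray over 11 cells = 5741  → 1.7162
row 9: Σ corner-gray over 11 cells = 5338  → 1.5957
row 10: Σ corner-gray over 11 cells = 5186  → 1.5503
row 11: Σ corner-gray over 11 cells = 5984  → 1.7889
row 12: Σ corner-gray over 11 cells = 6745  → 2.0164
row 13: Σ corner-gray over 11 cells = 6506  → 1.9449
Σ rows: total corner-gray = 80794  → 24.1527 mm³

24.153


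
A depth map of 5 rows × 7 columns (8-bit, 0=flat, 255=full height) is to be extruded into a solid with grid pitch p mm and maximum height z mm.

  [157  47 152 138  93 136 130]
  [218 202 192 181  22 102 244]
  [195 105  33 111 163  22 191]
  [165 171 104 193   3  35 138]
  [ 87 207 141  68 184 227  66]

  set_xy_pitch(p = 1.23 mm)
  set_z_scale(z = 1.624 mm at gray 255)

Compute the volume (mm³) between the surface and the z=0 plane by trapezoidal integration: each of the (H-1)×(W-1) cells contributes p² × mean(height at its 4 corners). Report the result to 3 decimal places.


height_mm = gray/255 × 1.624; cell vol = 1.23² × mean(4 corners)
unit = 1.23² × 1.624 / (4×255) = 0.00240877 mm³ per gray-sum
row 0: Σ corner-gray over 6 cells = 3279  → 7.8984
row 1: Σ corner-gray over 6 cells = 3114  → 7.5009
row 2: Σ corner-gray over 6 cells = 2569  → 6.1881
row 3: Σ corner-gray over 6 cells = 3122  → 7.5202
Σ rows: total corner-gray = 12084  → 29.1076 mm³

29.108


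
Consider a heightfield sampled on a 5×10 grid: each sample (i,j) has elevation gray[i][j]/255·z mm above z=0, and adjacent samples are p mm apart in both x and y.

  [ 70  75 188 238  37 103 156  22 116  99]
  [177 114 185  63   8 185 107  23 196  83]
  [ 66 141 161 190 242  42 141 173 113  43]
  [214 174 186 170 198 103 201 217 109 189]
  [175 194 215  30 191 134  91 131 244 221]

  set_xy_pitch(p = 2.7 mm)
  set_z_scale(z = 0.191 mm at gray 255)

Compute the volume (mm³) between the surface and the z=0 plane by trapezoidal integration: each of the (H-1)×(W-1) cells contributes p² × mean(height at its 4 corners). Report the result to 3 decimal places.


height_mm = gray/255 × 0.191; cell vol = 2.7² × mean(4 corners)
unit = 2.7² × 0.191 / (4×255) = 0.00136509 mm³ per gray-sum
row 0: Σ corner-gray over 9 cells = 4061  → 5.5436
row 1: Σ corner-gray over 9 cells = 4537  → 6.1934
row 2: Σ corner-gray over 9 cells = 5634  → 7.6909
row 3: Σ corner-gray over 9 cells = 5975  → 8.1564
Σ rows: total corner-gray = 20207  → 27.5843 mm³

27.584


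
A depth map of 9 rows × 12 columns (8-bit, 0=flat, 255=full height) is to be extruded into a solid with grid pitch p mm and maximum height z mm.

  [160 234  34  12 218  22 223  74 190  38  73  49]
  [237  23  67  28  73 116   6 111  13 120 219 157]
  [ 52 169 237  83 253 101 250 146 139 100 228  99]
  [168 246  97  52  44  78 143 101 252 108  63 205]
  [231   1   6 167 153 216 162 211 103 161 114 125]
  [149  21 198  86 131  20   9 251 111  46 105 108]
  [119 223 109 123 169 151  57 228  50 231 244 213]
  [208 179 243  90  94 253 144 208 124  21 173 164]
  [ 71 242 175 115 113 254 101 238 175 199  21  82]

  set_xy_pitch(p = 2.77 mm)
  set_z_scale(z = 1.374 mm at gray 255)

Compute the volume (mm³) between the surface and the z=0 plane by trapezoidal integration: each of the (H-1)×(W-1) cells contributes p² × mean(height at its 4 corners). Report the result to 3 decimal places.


481.051

height_mm = gray/255 × 1.374; cell vol = 2.77² × mean(4 corners)
unit = 2.77² × 1.374 / (4×255) = 0.0103358 mm³ per gray-sum
row 0: Σ corner-gray over 11 cells = 4391  → 45.3847
row 1: Σ corner-gray over 11 cells = 5509  → 56.9402
row 2: Σ corner-gray over 11 cells = 6304  → 65.1572
row 3: Σ corner-gray over 11 cells = 5685  → 58.7593
row 4: Σ corner-gray over 11 cells = 5157  → 53.3020
row 5: Σ corner-gray over 11 cells = 5715  → 59.0694
row 6: Σ corner-gray over 11 cells = 6932  → 71.6481
row 7: Σ corner-gray over 11 cells = 6849  → 70.7902
Σ rows: total corner-gray = 46542  → 481.0510 mm³


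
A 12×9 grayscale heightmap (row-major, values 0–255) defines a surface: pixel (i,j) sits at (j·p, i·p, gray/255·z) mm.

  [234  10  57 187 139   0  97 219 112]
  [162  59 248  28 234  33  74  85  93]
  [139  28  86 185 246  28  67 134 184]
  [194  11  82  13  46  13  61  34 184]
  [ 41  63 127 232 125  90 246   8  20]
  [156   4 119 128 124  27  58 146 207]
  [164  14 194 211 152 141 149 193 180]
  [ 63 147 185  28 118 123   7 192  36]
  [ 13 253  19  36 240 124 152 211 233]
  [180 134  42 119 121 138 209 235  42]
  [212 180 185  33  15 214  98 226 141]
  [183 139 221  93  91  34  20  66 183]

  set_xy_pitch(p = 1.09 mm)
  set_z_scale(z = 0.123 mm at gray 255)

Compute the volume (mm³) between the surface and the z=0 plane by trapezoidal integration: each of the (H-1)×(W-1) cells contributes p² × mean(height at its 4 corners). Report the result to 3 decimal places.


height_mm = gray/255 × 0.123; cell vol = 1.09² × mean(4 corners)
unit = 1.09² × 0.123 / (4×255) = 0.000143271 mm³ per gray-sum
row 0: Σ corner-gray over 8 cells = 3541  → 0.5073
row 1: Σ corner-gray over 8 cells = 3648  → 0.5227
row 2: Σ corner-gray over 8 cells = 2769  → 0.3967
row 3: Σ corner-gray over 8 cells = 2741  → 0.3927
row 4: Σ corner-gray over 8 cells = 3418  → 0.4897
row 5: Σ corner-gray over 8 cells = 4027  → 0.5770
row 6: Σ corner-gray over 8 cells = 4151  → 0.5947
row 7: Σ corner-gray over 8 cells = 4015  → 0.5752
row 8: Σ corner-gray over 8 cells = 4534  → 0.6496
row 9: Σ corner-gray over 8 cells = 4473  → 0.6409
row 10: Σ corner-gray over 8 cells = 3949  → 0.5658
Σ rows: total corner-gray = 41266  → 5.9122 mm³

5.912


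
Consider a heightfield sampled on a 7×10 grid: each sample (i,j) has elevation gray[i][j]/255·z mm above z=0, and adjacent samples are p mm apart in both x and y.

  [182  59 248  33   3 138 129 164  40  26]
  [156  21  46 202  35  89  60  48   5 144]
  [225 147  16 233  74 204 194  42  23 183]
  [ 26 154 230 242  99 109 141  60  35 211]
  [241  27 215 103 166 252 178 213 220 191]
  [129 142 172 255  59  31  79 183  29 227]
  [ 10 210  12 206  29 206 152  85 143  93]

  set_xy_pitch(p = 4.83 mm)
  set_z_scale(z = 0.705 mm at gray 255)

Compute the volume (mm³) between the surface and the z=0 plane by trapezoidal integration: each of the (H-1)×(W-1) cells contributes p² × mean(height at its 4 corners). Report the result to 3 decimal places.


height_mm = gray/255 × 0.705; cell vol = 4.83² × mean(4 corners)
unit = 4.83² × 0.705 / (4×255) = 0.0161244 mm³ per gray-sum
row 0: Σ corner-gray over 9 cells = 3148  → 50.7596
row 1: Σ corner-gray over 9 cells = 3586  → 57.8221
row 2: Σ corner-gray over 9 cells = 4651  → 74.9945
row 3: Σ corner-gray over 9 cells = 5557  → 89.6032
row 4: Σ corner-gray over 9 cells = 5436  → 87.6522
row 5: Σ corner-gray over 9 cells = 4445  → 71.6729
Σ rows: total corner-gray = 26823  → 432.5044 mm³

432.504


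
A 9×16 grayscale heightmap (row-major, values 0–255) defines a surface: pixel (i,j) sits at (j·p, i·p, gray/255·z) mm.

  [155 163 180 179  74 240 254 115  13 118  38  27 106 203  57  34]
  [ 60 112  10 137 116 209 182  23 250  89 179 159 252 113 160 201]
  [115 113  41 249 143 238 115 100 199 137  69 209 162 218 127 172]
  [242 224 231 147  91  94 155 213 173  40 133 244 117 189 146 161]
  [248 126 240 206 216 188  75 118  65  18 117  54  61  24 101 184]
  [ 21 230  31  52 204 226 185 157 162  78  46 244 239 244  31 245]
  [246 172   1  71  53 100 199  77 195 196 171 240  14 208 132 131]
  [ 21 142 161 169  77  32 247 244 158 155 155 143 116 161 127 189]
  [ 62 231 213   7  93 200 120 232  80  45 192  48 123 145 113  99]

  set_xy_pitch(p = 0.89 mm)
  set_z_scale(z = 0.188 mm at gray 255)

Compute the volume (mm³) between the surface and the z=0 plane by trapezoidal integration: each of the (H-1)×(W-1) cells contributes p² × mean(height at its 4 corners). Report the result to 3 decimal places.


height_mm = gray/255 × 0.188; cell vol = 0.89² × mean(4 corners)
unit = 0.89² × 0.188 / (4×255) = 0.000145995 mm³ per gray-sum
row 0: Σ corner-gray over 15 cells = 7966  → 1.1630
row 1: Σ corner-gray over 15 cells = 8770  → 1.2804
row 2: Σ corner-gray over 15 cells = 9324  → 1.3613
row 3: Σ corner-gray over 15 cells = 8447  → 1.2332
row 4: Σ corner-gray over 15 cells = 8174  → 1.1934
row 5: Σ corner-gray over 15 cells = 8559  → 1.2496
row 6: Σ corner-gray over 15 cells = 8419  → 1.2291
row 7: Σ corner-gray over 15 cells = 8229  → 1.2014
Σ rows: total corner-gray = 67888  → 9.9113 mm³

9.911


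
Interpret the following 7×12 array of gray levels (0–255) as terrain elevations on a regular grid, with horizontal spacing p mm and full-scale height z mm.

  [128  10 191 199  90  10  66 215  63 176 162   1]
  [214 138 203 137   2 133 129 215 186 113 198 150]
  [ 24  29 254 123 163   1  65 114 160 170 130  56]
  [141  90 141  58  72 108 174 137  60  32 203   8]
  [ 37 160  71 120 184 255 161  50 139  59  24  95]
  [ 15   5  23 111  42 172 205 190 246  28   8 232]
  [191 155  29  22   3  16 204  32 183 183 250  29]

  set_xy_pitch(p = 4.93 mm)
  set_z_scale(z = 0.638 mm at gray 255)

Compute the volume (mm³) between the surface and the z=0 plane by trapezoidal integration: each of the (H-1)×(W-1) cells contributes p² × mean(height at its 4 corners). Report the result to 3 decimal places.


height_mm = gray/255 × 0.638; cell vol = 4.93² × mean(4 corners)
unit = 4.93² × 0.638 / (4×255) = 0.0152025 mm³ per gray-sum
row 0: Σ corner-gray over 11 cells = 5765  → 87.6423
row 1: Σ corner-gray over 11 cells = 5770  → 87.7183
row 2: Σ corner-gray over 11 cells = 4797  → 72.9263
row 3: Σ corner-gray over 11 cells = 4877  → 74.1425
row 4: Σ corner-gray over 11 cells = 4885  → 74.2641
row 5: Σ corner-gray over 11 cells = 4681  → 71.1628
Σ rows: total corner-gray = 30775  → 467.8562 mm³

467.856


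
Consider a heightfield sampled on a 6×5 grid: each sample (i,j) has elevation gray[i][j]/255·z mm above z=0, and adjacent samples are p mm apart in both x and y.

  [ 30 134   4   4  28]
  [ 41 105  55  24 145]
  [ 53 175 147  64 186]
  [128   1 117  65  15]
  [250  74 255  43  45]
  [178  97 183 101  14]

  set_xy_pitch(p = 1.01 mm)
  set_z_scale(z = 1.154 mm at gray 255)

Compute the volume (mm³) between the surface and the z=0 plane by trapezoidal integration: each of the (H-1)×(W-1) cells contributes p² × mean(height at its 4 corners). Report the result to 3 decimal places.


8.681

height_mm = gray/255 × 1.154; cell vol = 1.01² × mean(4 corners)
unit = 1.01² × 1.154 / (4×255) = 0.00115411 mm³ per gray-sum
row 0: Σ corner-gray over 4 cells = 896  → 1.0341
row 1: Σ corner-gray over 4 cells = 1565  → 1.8062
row 2: Σ corner-gray over 4 cells = 1520  → 1.7543
row 3: Σ corner-gray over 4 cells = 1548  → 1.7866
row 4: Σ corner-gray over 4 cells = 1993  → 2.3001
Σ rows: total corner-gray = 7522  → 8.6812 mm³


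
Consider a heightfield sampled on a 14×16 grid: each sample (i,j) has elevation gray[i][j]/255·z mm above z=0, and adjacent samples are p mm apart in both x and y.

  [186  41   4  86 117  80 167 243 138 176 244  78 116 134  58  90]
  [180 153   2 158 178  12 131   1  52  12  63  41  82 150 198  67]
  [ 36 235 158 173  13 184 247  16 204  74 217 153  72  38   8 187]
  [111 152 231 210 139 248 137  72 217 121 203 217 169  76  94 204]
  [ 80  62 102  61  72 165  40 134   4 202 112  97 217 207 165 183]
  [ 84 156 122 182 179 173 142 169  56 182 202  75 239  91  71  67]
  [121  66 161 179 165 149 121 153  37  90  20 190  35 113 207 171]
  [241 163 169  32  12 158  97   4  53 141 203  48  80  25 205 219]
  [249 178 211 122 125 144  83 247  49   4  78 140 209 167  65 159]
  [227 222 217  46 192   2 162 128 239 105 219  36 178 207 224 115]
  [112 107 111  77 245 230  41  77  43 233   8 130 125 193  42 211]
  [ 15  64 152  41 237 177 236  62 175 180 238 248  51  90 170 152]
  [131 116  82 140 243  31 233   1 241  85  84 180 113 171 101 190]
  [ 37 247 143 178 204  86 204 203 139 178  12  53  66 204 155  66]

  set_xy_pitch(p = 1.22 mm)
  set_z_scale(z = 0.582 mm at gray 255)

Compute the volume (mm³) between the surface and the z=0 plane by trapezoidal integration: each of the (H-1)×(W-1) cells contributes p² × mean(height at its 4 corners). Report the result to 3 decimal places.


height_mm = gray/255 × 0.582; cell vol = 1.22² × mean(4 corners)
unit = 1.22² × 0.582 / (4×255) = 0.000849264 mm³ per gray-sum
row 0: Σ corner-gray over 15 cells = 6353  → 5.3954
row 1: Σ corner-gray over 15 cells = 6520  → 5.5372
row 2: Σ corner-gray over 15 cells = 8694  → 7.3835
row 3: Σ corner-gray over 15 cells = 8430  → 7.1593
row 4: Σ corner-gray over 15 cells = 7772  → 6.6005
row 5: Σ corner-gray over 15 cells = 7893  → 6.7032
row 6: Σ corner-gray over 15 cells = 6904  → 5.8633
row 7: Σ corner-gray over 15 cells = 7292  → 6.1928
row 8: Σ corner-gray over 15 cells = 8748  → 7.4294
row 9: Σ corner-gray over 15 cells = 8343  → 7.0854
row 10: Σ corner-gray over 15 cells = 8056  → 6.8417
row 11: Σ corner-gray over 15 cells = 8372  → 7.1100
row 12: Σ corner-gray over 15 cells = 8210  → 6.9725
Σ rows: total corner-gray = 101587  → 86.2741 mm³

86.274


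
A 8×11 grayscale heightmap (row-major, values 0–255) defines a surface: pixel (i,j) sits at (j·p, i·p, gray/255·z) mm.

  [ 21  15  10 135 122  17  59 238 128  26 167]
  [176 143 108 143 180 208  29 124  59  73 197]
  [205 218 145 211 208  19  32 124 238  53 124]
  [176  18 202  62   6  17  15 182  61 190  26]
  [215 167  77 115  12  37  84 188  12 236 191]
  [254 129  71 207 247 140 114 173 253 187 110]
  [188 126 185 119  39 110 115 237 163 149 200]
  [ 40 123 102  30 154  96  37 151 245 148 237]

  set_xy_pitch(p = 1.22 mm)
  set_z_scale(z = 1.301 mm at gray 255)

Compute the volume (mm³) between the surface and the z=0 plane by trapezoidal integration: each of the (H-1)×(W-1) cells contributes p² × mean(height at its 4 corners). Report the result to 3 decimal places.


height_mm = gray/255 × 1.301; cell vol = 1.22² × mean(4 corners)
unit = 1.22² × 1.301 / (4×255) = 0.00189844 mm³ per gray-sum
row 0: Σ corner-gray over 10 cells = 4195  → 7.9640
row 1: Σ corner-gray over 10 cells = 5332  → 10.1225
row 2: Σ corner-gray over 10 cells = 4533  → 8.6056
row 3: Σ corner-gray over 10 cells = 3970  → 7.5368
row 4: Σ corner-gray over 10 cells = 5668  → 10.7604
row 5: Σ corner-gray over 10 cells = 6280  → 11.9222
row 6: Σ corner-gray over 10 cells = 5323  → 10.1054
Σ rows: total corner-gray = 35301  → 67.0168 mm³

67.017


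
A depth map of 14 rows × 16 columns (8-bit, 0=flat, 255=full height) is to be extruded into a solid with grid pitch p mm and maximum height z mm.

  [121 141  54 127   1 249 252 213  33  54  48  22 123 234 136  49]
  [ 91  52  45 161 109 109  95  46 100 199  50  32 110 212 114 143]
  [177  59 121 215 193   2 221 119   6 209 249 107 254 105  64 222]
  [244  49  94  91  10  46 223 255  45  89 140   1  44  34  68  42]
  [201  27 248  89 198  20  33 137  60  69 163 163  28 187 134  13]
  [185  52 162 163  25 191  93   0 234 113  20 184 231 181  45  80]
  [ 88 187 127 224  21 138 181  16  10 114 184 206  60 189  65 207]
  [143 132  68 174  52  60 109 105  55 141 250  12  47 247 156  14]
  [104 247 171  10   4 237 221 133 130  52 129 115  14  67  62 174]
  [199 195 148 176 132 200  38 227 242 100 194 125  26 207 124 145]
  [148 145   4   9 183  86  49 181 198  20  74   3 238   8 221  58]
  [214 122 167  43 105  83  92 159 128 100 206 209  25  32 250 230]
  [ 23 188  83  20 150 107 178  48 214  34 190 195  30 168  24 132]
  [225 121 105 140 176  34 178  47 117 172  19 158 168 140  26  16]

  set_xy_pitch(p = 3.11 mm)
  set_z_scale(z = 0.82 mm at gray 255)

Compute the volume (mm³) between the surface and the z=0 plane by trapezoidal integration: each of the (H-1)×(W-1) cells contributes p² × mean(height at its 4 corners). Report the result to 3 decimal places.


715.582

height_mm = gray/255 × 0.82; cell vol = 3.11² × mean(4 corners)
unit = 3.11² × 0.82 / (4×255) = 0.00777561 mm³ per gray-sum
row 0: Σ corner-gray over 15 cells = 6646  → 51.6767
row 1: Σ corner-gray over 15 cells = 7349  → 57.1430
row 2: Σ corner-gray over 15 cells = 6911  → 53.7372
row 3: Σ corner-gray over 15 cells = 5990  → 46.5759
row 4: Σ corner-gray over 15 cells = 6979  → 54.2660
row 5: Σ corner-gray over 15 cells = 7392  → 57.4773
row 6: Σ corner-gray over 15 cells = 7112  → 55.3001
row 7: Σ corner-gray over 15 cells = 6835  → 53.1463
row 8: Σ corner-gray over 15 cells = 8074  → 62.7803
row 9: Σ corner-gray over 15 cells = 7656  → 59.5301
row 10: Σ corner-gray over 15 cells = 6930  → 53.8850
row 11: Σ corner-gray over 15 cells = 7299  → 56.7542
row 12: Σ corner-gray over 15 cells = 6856  → 53.3096
Σ rows: total corner-gray = 92029  → 715.5816 mm³


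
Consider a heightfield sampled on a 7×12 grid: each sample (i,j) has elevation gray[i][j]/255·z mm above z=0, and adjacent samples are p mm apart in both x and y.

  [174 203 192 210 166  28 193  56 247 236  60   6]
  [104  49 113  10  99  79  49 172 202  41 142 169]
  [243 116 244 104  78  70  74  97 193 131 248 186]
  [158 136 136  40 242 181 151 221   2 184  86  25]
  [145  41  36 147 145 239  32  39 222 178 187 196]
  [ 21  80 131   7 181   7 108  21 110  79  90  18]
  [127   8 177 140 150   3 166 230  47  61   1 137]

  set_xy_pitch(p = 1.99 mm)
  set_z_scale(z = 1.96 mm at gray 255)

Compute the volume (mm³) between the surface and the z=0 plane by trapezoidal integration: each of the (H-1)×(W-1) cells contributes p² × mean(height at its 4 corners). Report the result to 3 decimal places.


237.435

height_mm = gray/255 × 1.96; cell vol = 1.99² × mean(4 corners)
unit = 1.99² × 1.96 / (4×255) = 0.0076096 mm³ per gray-sum
row 0: Σ corner-gray over 11 cells = 5547  → 42.2105
row 1: Σ corner-gray over 11 cells = 5324  → 40.5135
row 2: Σ corner-gray over 11 cells = 6080  → 46.2664
row 3: Σ corner-gray over 11 cells = 5814  → 44.2422
row 4: Σ corner-gray over 11 cells = 4540  → 34.5476
row 5: Σ corner-gray over 11 cells = 3897  → 29.6546
Σ rows: total corner-gray = 31202  → 237.4349 mm³
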